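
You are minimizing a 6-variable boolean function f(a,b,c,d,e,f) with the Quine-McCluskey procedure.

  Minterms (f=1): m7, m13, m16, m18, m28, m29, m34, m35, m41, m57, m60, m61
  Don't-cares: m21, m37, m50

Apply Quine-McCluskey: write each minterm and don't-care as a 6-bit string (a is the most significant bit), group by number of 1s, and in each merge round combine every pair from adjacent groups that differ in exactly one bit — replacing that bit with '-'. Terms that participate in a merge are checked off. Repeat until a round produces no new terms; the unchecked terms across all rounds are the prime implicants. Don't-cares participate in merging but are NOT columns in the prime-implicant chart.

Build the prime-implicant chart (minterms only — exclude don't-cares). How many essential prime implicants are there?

[col 0] 000111, 001101*, 010000*, 010010*, 010101*, 011100*, 011101*, 100010*, 100011*, 100101, 101001*, 110010*, 111001*, 111100*, 111101*
[col 1] -10010, -11100*, -11101*, 0-1101, 01-101, 0100-0, 01110-*, 1-0010, 1-1001, 10001-, 111-01, 11110-*
[col 2] -1110-
Prime implicants: -10010, -1110-, 0-1101, 000111, 01-101, 0100-0, 1-0010, 1-1001, 10001-, 100101, 111-01
PI chart (minterm → PIs covering it):
  7 | 000111  (sole → essential)
  13 | 0-1101  (sole → essential)
  16 | 0100-0  (sole → essential)
  18 | -10010,0100-0
  28 | -1110-  (sole → essential)
  29 | -1110-,0-1101,01-101
  34 | 1-0010,10001-
  35 | 10001-  (sole → essential)
  41 | 1-1001  (sole → essential)
  57 | 1-1001,111-01
  60 | -1110-  (sole → essential)
  61 | -1110-,111-01
Essential prime implicants: -1110-, 0-1101, 000111, 0100-0, 1-1001, 10001-

6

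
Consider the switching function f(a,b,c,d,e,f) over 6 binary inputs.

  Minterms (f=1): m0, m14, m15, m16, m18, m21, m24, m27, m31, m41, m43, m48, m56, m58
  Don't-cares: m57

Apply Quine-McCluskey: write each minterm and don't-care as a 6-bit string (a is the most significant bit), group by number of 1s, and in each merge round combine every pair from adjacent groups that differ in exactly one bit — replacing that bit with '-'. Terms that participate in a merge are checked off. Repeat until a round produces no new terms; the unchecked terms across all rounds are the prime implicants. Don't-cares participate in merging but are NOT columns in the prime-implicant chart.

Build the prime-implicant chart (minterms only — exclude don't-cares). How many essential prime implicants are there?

8

size-2^0 implicants → 000000(✓)  001110(✓)  001111(✓)  010000(✓)  010010(✓)  010101  011000(✓)  011011(✓)  011111(✓)  101001(✓)  101011(✓)  110000(✓)  111000(✓)  111001(✓)  111010(✓)
size-2^1 implicants → -10000(✓)  -11000(✓)  0-0000  0-1111  00111-  01-000(✓)  0100-0  011-11  1-1001  1010-1  11-000(✓)  1110-0  11100-
size-2^2 implicants → -1-000
Unchecked terms (primes): -1-000, 0-0000, 0-1111, 00111-, 0100-0, 010101, 011-11, 1-1001, 1010-1, 1110-0, 11100-
Minterm coverage:
  m0 ⊆ 0-0000 [E]
  m14 ⊆ 00111- [E]
  m15 ⊆ 0-1111,00111-
  m16 ⊆ -1-000,0-0000,0100-0
  m18 ⊆ 0100-0 [E]
  m21 ⊆ 010101 [E]
  m24 ⊆ -1-000 [E]
  m27 ⊆ 011-11 [E]
  m31 ⊆ 0-1111,011-11
  m41 ⊆ 1-1001,1010-1
  m43 ⊆ 1010-1 [E]
  m48 ⊆ -1-000 [E]
  m56 ⊆ -1-000,1110-0,11100-
  m58 ⊆ 1110-0 [E]
E = {-1-000, 0-0000, 00111-, 0100-0, 010101, 011-11, 1010-1, 1110-0}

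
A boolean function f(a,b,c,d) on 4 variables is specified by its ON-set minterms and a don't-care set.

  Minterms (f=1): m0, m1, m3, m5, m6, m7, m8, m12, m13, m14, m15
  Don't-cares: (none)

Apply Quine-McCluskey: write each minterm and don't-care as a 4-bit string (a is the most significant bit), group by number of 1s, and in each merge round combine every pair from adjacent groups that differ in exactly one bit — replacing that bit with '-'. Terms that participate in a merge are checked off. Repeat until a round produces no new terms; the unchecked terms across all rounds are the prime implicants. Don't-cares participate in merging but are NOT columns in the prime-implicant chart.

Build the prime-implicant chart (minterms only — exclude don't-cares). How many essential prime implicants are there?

[col 0] 0000*, 0001*, 0011*, 0101*, 0110*, 0111*, 1000*, 1100*, 1101*, 1110*, 1111*
[col 1] -000, -101*, -110*, -111*, 0-01*, 0-11*, 00-1*, 000-, 01-1*, 011-*, 1-00, 11-0*, 11-1*, 110-*, 111-*
[col 2] -1-1, -11-, 0--1, 11--
Prime implicants: -000, -1-1, -11-, 0--1, 000-, 1-00, 11--
PI chart (minterm → PIs covering it):
  0 | -000,000-
  1 | 0--1,000-
  3 | 0--1  (sole → essential)
  5 | -1-1,0--1
  6 | -11-  (sole → essential)
  7 | -1-1,-11-,0--1
  8 | -000,1-00
  12 | 1-00,11--
  13 | -1-1,11--
  14 | -11-,11--
  15 | -1-1,-11-,11--
Essential prime implicants: -11-, 0--1

2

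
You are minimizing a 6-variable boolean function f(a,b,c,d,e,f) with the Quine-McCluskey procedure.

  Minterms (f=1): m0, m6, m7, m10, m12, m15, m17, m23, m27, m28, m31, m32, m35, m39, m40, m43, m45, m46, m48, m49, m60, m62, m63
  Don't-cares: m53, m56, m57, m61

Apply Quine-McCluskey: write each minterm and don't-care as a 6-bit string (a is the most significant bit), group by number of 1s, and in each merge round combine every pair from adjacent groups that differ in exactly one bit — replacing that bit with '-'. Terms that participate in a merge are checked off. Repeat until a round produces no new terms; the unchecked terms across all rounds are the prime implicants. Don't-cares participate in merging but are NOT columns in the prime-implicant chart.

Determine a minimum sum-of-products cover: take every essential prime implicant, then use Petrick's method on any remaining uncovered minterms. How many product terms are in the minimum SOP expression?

size-2^0 implicants → 000000(✓)  000110(✓)  000111(✓)  001010  001100(✓)  001111(✓)  010001(✓)  010111(✓)  011011(✓)  011100(✓)  011111(✓)  100000(✓)  100011(✓)  100111(✓)  101000(✓)  101011(✓)  101101(✓)  101110(✓)  110000(✓)  110001(✓)  110101(✓)  111000(✓)  111001(✓)  111100(✓)  111101(✓)  111110(✓)  111111(✓)
size-2^1 implicants → -00000  -00111  -10001  -11100  -11111  0-0111(✓)  0-1100  0-1111(✓)  00-111(✓)  00011-  01-111(✓)  011-11  1-0000(✓)  1-1000(✓)  1-1101  1-1110  10-000(✓)  10-011  100-11  11-000(✓)  11-001(✓)  11-101(✓)  110-01(✓)  11000-(✓)  111-00(✓)  111-01(✓)  11100-(✓)  1111-0(✓)  1111-1(✓)  11110-(✓)  11111-(✓)
size-2^2 implicants → 0--111  1--000  11--01  11-00-  111-0-  1111--
Unchecked terms (primes): -00000, -00111, -10001, -11100, -11111, 0--111, 0-1100, 00011-, 001010, 011-11, 1--000, 1-1101, 1-1110, 10-011, 100-11, 11--01, 11-00-, 111-0-, 1111--
Minterm coverage:
  m0 ⊆ -00000 [E]
  m6 ⊆ 00011- [E]
  m7 ⊆ -00111,0--111,00011-
  m10 ⊆ 001010 [E]
  m12 ⊆ 0-1100 [E]
  m15 ⊆ 0--111 [E]
  m17 ⊆ -10001 [E]
  m23 ⊆ 0--111 [E]
  m27 ⊆ 011-11 [E]
  m28 ⊆ -11100,0-1100
  m31 ⊆ -11111,0--111,011-11
  m32 ⊆ -00000,1--000
  m35 ⊆ 10-011,100-11
  m39 ⊆ -00111,100-11
  m40 ⊆ 1--000 [E]
  m43 ⊆ 10-011 [E]
  m45 ⊆ 1-1101 [E]
  m46 ⊆ 1-1110 [E]
  m48 ⊆ 1--000,11-00-
  m49 ⊆ -10001,11--01,11-00-
  m60 ⊆ -11100,111-0-,1111--
  m62 ⊆ 1-1110,1111--
  m63 ⊆ -11111,1111--
E = {-00000, -10001, 0--111, 0-1100, 00011-, 001010, 011-11, 1--000, 1-1101, 1-1110, 10-011}
Petrick residual → -00111, 1111--
Cover = b'c'd'e'f' + b'c'def + bc'd'e'f + a'def + a'cde'f' + a'b'c'de + a'b'cd'ef' + a'bcef + ad'e'f' + acde'f + acdef' + ab'd'ef + abcd  |cover|=13

13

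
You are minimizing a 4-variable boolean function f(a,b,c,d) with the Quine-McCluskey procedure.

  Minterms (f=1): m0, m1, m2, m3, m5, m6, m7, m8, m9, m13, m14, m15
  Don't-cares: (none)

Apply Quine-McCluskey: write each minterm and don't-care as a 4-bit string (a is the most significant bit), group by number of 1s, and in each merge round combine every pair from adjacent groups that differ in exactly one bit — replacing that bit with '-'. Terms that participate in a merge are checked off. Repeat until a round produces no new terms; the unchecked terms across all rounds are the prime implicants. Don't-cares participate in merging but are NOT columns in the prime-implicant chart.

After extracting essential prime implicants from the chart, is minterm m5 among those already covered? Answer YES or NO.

Round 0: 0000✓ 0001✓ 0010✓ 0011✓ 0101✓ 0110✓ 0111✓ 1000✓ 1001✓ 1101✓ 1110✓ 1111✓
Round 1: -000✓ -001✓ -101✓ -110✓ -111✓ 0-01✓ 0-10✓ 0-11✓ 00-0✓ 00-1✓ 000-✓ 001-✓ 01-1✓ 011-✓ 1-01✓ 100-✓ 11-1✓ 111-✓
Round 2: --01 -00- -1-1 -11- 0--1 0-1- 00--
PIs = {--01, -00-, -1-1, -11-, 0--1, 0-1-, 00--}
Coverage chart:
  m0: -00-,00--
  m1: --01,-00-,0--1,00--
  m2: 0-1-,00--
  m3: 0--1,0-1-,00--
  m5: --01,-1-1,0--1
  m6: -11-,0-1-
  m7: -1-1,-11-,0--1,0-1-
  m8: -00- ←essential
  m9: --01,-00-
  m13: --01,-1-1
  m14: -11- ←essential
  m15: -1-1,-11-
Essential: -00-, -11-

NO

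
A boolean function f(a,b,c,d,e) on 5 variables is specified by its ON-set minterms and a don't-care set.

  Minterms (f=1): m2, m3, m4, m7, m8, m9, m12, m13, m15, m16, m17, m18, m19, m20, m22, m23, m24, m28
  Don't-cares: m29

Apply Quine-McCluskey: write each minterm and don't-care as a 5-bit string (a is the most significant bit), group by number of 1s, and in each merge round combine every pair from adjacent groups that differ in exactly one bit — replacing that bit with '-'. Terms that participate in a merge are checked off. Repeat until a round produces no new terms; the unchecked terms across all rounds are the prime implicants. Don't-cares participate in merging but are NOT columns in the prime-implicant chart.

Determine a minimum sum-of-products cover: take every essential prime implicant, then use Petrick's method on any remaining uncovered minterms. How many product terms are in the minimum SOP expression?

[col 0] 00010*, 00011*, 00100*, 00111*, 01000*, 01001*, 01100*, 01101*, 01111*, 10000*, 10001*, 10010*, 10011*, 10100*, 10110*, 10111*, 11000*, 11100*, 11101*
[col 1] -0010*, -0011*, -0100*, -0111*, -1000*, -1100*, -1101*, 0-100*, 0-111, 00-11*, 0001-*, 01-00*, 01-01*, 0100-*, 011-1, 0110-*, 1-000*, 1-100*, 10-00*, 10-10*, 10-11*, 100-0*, 100-1*, 1000-*, 1001-*, 101-0*, 1011-*, 11-00*, 1110-*
[col 2] --100, -0-11, -001-, -1-00, -110-, 01-0-, 1--00, 10--0, 10-1-, 100--
Prime implicants: --100, -0-11, -001-, -1-00, -110-, 0-111, 01-0-, 011-1, 1--00, 10--0, 10-1-, 100--
PI chart (minterm → PIs covering it):
  2 | -001-  (sole → essential)
  3 | -0-11,-001-
  4 | --100  (sole → essential)
  7 | -0-11,0-111
  8 | -1-00,01-0-
  9 | 01-0-  (sole → essential)
  12 | --100,-1-00,-110-,01-0-
  13 | -110-,01-0-,011-1
  15 | 0-111,011-1
  16 | 1--00,10--0,100--
  17 | 100--  (sole → essential)
  18 | -001-,10--0,10-1-,100--
  19 | -0-11,-001-,10-1-,100--
  20 | --100,1--00,10--0
  22 | 10--0,10-1-
  23 | -0-11,10-1-
  24 | -1-00,1--00
  28 | --100,-1-00,-110-,1--00
Essential prime implicants: --100, -001-, 01-0-, 100--
Petrick residual → -1-00, 0-111, 10-1-
Minimum SOP uses 7 PIs: cd'e' + b'c'd + bd'e' + a'cde + a'bd' + ab'd + ab'c'

7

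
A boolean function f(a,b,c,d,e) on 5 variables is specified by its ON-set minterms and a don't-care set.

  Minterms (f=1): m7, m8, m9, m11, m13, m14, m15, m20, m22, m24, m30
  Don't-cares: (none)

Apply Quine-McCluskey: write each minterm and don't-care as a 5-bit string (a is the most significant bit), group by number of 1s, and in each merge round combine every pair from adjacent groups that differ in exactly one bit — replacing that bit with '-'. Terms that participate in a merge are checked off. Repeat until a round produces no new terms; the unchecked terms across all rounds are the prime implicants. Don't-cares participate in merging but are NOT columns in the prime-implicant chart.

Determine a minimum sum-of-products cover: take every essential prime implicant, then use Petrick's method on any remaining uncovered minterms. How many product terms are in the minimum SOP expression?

5

Round 0: 00111✓ 01000✓ 01001✓ 01011✓ 01101✓ 01110✓ 01111✓ 10100✓ 10110✓ 11000✓ 11110✓
Round 1: -1000 -1110 0-111 01-01✓ 01-11✓ 010-1✓ 0100- 011-1✓ 0111- 1-110 101-0
Round 2: 01--1
PIs = {-1000, -1110, 0-111, 01--1, 0100-, 0111-, 1-110, 101-0}
Coverage chart:
  m7: 0-111 ←essential
  m8: -1000,0100-
  m9: 01--1,0100-
  m11: 01--1 ←essential
  m13: 01--1 ←essential
  m14: -1110,0111-
  m15: 0-111,01--1,0111-
  m20: 101-0 ←essential
  m22: 1-110,101-0
  m24: -1000 ←essential
  m30: -1110,1-110
Essential: -1000, 0-111, 01--1, 101-0
Petrick residual → -1110
Min cover (5 terms): bc'd'e' + bcde' + a'cde + a'be + ab'ce'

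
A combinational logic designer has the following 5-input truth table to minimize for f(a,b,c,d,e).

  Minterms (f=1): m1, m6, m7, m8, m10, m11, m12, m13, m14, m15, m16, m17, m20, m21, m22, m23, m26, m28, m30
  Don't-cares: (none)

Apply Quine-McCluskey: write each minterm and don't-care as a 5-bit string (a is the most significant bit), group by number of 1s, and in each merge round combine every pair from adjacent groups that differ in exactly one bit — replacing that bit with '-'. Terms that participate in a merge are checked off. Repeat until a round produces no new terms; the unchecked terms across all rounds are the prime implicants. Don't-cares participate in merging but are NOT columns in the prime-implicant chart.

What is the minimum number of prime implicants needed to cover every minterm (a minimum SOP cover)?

Round 0: 00001✓ 00110✓ 00111✓ 01000✓ 01010✓ 01011✓ 01100✓ 01101✓ 01110✓ 01111✓ 10000✓ 10001✓ 10100✓ 10101✓ 10110✓ 10111✓ 11010✓ 11100✓ 11110✓
Round 1: -0001 -0110✓ -0111✓ -1010✓ -1100✓ -1110✓ 0-110✓ 0-111✓ 0011-✓ 01-00✓ 01-10✓ 01-11✓ 010-0✓ 0101-✓ 011-0✓ 011-1✓ 0110-✓ 0111-✓ 1-100✓ 1-110✓ 10-00✓ 10-01✓ 1000-✓ 101-0✓ 101-1✓ 1010-✓ 1011-✓ 11-10✓ 111-0✓
Round 2: --110 -011- -1-10 -11-0 0-11- 01--0 01-1- 011-- 1-1-0 10-0- 101--
PIs = {--110, -0001, -011-, -1-10, -11-0, 0-11-, 01--0, 01-1-, 011--, 1-1-0, 10-0-, 101--}
Coverage chart:
  m1: -0001 ←essential
  m6: --110,-011-,0-11-
  m7: -011-,0-11-
  m8: 01--0 ←essential
  m10: -1-10,01--0,01-1-
  m11: 01-1- ←essential
  m12: -11-0,01--0,011--
  m13: 011-- ←essential
  m14: --110,-1-10,-11-0,0-11-,01--0,01-1-,011--
  m15: 0-11-,01-1-,011--
  m16: 10-0- ←essential
  m17: -0001,10-0-
  m20: 1-1-0,10-0-,101--
  m21: 10-0-,101--
  m22: --110,-011-,1-1-0,101--
  m23: -011-,101--
  m26: -1-10 ←essential
  m28: -11-0,1-1-0
  m30: --110,-1-10,-11-0,1-1-0
Essential: -0001, -1-10, 01--0, 01-1-, 011--, 10-0-
Petrick residual → -011-, -11-0
Min cover (8 terms): b'c'd'e + b'cd + bde' + bce' + a'be' + a'bd + a'bc + ab'd'

8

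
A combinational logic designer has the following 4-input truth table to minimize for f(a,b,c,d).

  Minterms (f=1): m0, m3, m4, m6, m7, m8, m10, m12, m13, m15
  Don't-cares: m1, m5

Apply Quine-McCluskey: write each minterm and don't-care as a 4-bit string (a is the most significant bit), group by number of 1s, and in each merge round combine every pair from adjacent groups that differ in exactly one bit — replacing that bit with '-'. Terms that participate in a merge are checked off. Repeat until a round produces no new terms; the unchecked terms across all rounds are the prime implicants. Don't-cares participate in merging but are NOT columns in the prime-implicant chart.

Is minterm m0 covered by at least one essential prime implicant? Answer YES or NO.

[col 0] 0000*, 0001*, 0011*, 0100*, 0101*, 0110*, 0111*, 1000*, 1010*, 1100*, 1101*, 1111*
[col 1] -000*, -100*, -101*, -111*, 0-00*, 0-01*, 0-11*, 00-1*, 000-*, 01-0*, 01-1*, 010-*, 011-*, 1-00*, 10-0, 11-1*, 110-*
[col 2] --00, -1-1, -10-, 0--1, 0-0-, 01--
Prime implicants: --00, -1-1, -10-, 0--1, 0-0-, 01--, 10-0
PI chart (minterm → PIs covering it):
  0 | --00,0-0-
  3 | 0--1  (sole → essential)
  4 | --00,-10-,0-0-,01--
  6 | 01--  (sole → essential)
  7 | -1-1,0--1,01--
  8 | --00,10-0
  10 | 10-0  (sole → essential)
  12 | --00,-10-
  13 | -1-1,-10-
  15 | -1-1  (sole → essential)
Essential prime implicants: -1-1, 0--1, 01--, 10-0

NO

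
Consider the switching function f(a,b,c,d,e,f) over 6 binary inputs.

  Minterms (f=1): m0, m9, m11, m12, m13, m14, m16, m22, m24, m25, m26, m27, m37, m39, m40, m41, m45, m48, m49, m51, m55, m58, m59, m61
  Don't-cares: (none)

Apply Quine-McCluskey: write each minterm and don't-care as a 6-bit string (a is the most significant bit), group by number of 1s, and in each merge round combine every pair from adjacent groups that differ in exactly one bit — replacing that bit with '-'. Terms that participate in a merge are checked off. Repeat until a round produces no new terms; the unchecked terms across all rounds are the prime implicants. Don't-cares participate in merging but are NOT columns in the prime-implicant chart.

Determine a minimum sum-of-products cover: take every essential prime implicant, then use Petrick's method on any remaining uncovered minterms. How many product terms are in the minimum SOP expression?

12

[col 0] 000000*, 001001*, 001011*, 001100*, 001101*, 001110*, 010000*, 010110, 011000*, 011001*, 011010*, 011011*, 100101*, 100111*, 101000*, 101001*, 101101*, 110000*, 110001*, 110011*, 110111*, 111010*, 111011*, 111101*
[col 1] -01001*, -01101*, -10000, -11010*, -11011*, 0-0000, 0-1001*, 0-1011*, 001-01*, 0010-1*, 0011-0, 00110-, 01-000, 0110-0*, 0110-1*, 01100-*, 01101-*, 1-0111, 1-1101, 10-101, 1001-1, 101-01*, 10100-, 11-011, 110-11, 1100-1, 11000-, 11101-*
[col 2] -01-01, -1101-, 0-10-1, 0110--
Prime implicants: -01-01, -10000, -1101-, 0-0000, 0-10-1, 0011-0, 00110-, 01-000, 010110, 0110--, 1-0111, 1-1101, 10-101, 1001-1, 10100-, 11-011, 110-11, 1100-1, 11000-
PI chart (minterm → PIs covering it):
  0 | 0-0000  (sole → essential)
  9 | -01-01,0-10-1
  11 | 0-10-1  (sole → essential)
  12 | 0011-0,00110-
  13 | -01-01,00110-
  14 | 0011-0  (sole → essential)
  16 | -10000,0-0000,01-000
  22 | 010110  (sole → essential)
  24 | 01-000,0110--
  25 | 0-10-1,0110--
  26 | -1101-,0110--
  27 | -1101-,0-10-1,0110--
  37 | 10-101,1001-1
  39 | 1-0111,1001-1
  40 | 10100-  (sole → essential)
  41 | -01-01,10100-
  45 | -01-01,1-1101,10-101
  48 | -10000,11000-
  49 | 1100-1,11000-
  51 | 11-011,110-11,1100-1
  55 | 1-0111,110-11
  58 | -1101-  (sole → essential)
  59 | -1101-,11-011
  61 | 1-1101  (sole → essential)
Essential prime implicants: -1101-, 0-0000, 0-10-1, 0011-0, 010110, 1-1101, 10100-
Petrick residual → -01-01, 01-000, 1001-1, 110-11, 11000-
Minimum SOP uses 12 PIs: b'ce'f + bcd'e + a'c'd'e'f' + a'cd'f + a'b'cdf' + a'bd'e'f' + a'bc'def' + acde'f + ab'c'df + ab'cd'e' + abc'ef + abc'd'e'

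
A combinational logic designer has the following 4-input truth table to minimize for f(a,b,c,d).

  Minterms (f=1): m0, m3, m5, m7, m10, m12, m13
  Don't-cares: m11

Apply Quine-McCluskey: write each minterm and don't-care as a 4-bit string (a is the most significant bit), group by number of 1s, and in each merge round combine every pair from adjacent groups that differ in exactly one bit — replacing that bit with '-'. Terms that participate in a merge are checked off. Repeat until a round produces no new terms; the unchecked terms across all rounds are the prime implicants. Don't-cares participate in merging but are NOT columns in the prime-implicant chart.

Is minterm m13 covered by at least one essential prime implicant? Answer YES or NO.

Round 0: 0000 0011✓ 0101✓ 0111✓ 1010✓ 1011✓ 1100✓ 1101✓
Round 1: -011 -101 0-11 01-1 101- 110-
PIs = {-011, -101, 0-11, 0000, 01-1, 101-, 110-}
Coverage chart:
  m0: 0000 ←essential
  m3: -011,0-11
  m5: -101,01-1
  m7: 0-11,01-1
  m10: 101- ←essential
  m12: 110- ←essential
  m13: -101,110-
Essential: 0000, 101-, 110-

YES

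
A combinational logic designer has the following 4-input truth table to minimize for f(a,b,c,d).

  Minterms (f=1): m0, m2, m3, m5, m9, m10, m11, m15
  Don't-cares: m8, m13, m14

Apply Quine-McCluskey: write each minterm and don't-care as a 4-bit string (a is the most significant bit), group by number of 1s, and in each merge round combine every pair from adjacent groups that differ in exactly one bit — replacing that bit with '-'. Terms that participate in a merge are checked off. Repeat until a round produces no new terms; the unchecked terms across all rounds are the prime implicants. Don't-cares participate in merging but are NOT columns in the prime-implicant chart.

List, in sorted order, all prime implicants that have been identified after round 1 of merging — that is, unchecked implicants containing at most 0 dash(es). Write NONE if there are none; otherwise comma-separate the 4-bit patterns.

Round 0: 0000✓ 0010✓ 0011✓ 0101✓ 1000✓ 1001✓ 1010✓ 1011✓ 1101✓ 1110✓ 1111✓
Round 1: -000✓ -010✓ -011✓ -101 00-0✓ 001-✓ 1-01✓ 1-10✓ 1-11✓ 10-0✓ 10-1✓ 100-✓ 101-✓ 11-1✓ 111-✓
Round 2: -0-0 -01- 1--1 1-1- 10--
PIs = {-0-0, -01-, -101, 1--1, 1-1-, 10--}

NONE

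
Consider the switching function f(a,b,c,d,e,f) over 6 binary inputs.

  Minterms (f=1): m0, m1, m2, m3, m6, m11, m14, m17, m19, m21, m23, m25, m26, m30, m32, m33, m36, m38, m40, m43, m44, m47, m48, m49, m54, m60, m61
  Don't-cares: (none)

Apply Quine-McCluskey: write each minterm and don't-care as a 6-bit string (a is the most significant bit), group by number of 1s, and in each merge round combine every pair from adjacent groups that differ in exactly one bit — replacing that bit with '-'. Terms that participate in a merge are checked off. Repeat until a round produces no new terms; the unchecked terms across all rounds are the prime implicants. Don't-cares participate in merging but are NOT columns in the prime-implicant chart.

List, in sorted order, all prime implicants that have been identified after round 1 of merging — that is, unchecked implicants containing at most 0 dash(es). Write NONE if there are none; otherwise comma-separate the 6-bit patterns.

[col 0] 000000*, 000001*, 000010*, 000011*, 000110*, 001011*, 001110*, 010001*, 010011*, 010101*, 010111*, 011001*, 011010*, 011110*, 100000*, 100001*, 100100*, 100110*, 101000*, 101011*, 101100*, 101111*, 110000*, 110001*, 110110*, 111100*, 111101*
[col 1] -00000*, -00001*, -00110, -01011, -10001*, 0-0001*, 0-0011*, 0-1110, 00-011, 00-110, 000-10, 0000-0*, 0000-1*, 00000-*, 00001-*, 01-001, 010-01*, 010-11*, 0100-1*, 0101-1*, 011-10, 1-0000*, 1-0001*, 1-0110, 1-1100, 10-000*, 10-100*, 100-00*, 10000-*, 1001-0, 101-00*, 101-11, 11000-*, 11110-
[col 2] --0001, -0000-, 0-00-1, 0000--, 010--1, 1-000-, 10--00
Prime implicants: --0001, -0000-, -00110, -01011, 0-00-1, 0-1110, 00-011, 00-110, 000-10, 0000--, 01-001, 010--1, 011-10, 1-000-, 1-0110, 1-1100, 10--00, 1001-0, 101-11, 11110-

NONE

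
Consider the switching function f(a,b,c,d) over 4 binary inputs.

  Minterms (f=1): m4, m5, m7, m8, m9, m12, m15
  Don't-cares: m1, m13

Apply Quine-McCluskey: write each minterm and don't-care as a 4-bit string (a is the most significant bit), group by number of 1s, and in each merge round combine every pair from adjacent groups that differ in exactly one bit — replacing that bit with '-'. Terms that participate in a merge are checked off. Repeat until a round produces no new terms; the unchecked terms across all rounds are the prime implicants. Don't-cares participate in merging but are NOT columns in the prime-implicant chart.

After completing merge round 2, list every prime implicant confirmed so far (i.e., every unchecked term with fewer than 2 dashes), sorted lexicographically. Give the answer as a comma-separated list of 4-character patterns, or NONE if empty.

NONE

size-2^0 implicants → 0001(✓)  0100(✓)  0101(✓)  0111(✓)  1000(✓)  1001(✓)  1100(✓)  1101(✓)  1111(✓)
size-2^1 implicants → -001(✓)  -100(✓)  -101(✓)  -111(✓)  0-01(✓)  01-1(✓)  010-(✓)  1-00(✓)  1-01(✓)  100-(✓)  11-1(✓)  110-(✓)
size-2^2 implicants → --01  -1-1  -10-  1-0-
Unchecked terms (primes): --01, -1-1, -10-, 1-0-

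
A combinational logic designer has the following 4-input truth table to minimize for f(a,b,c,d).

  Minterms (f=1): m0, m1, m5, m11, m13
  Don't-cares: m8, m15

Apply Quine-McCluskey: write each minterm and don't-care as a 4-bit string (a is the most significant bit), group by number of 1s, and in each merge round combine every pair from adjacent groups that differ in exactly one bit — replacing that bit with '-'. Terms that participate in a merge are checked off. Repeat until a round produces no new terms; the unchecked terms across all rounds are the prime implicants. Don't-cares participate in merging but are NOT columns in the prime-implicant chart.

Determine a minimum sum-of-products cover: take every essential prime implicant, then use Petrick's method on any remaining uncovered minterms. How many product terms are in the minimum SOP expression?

Round 0: 0000✓ 0001✓ 0101✓ 1000✓ 1011✓ 1101✓ 1111✓
Round 1: -000 -101 0-01 000- 1-11 11-1
PIs = {-000, -101, 0-01, 000-, 1-11, 11-1}
Coverage chart:
  m0: -000,000-
  m1: 0-01,000-
  m5: -101,0-01
  m11: 1-11 ←essential
  m13: -101,11-1
Essential: 1-11
Petrick residual → -101, 000-
Min cover (3 terms): bc'd + a'b'c' + acd

3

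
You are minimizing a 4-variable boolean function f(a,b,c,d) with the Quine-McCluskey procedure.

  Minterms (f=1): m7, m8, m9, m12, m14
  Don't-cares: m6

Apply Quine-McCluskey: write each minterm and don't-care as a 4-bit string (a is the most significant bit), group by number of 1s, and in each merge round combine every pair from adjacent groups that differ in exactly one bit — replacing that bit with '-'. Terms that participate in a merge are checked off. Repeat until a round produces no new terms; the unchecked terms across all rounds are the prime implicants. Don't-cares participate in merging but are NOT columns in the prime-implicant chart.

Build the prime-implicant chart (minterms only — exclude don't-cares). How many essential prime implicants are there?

[col 0] 0110*, 0111*, 1000*, 1001*, 1100*, 1110*
[col 1] -110, 011-, 1-00, 100-, 11-0
Prime implicants: -110, 011-, 1-00, 100-, 11-0
PI chart (minterm → PIs covering it):
  7 | 011-  (sole → essential)
  8 | 1-00,100-
  9 | 100-  (sole → essential)
  12 | 1-00,11-0
  14 | -110,11-0
Essential prime implicants: 011-, 100-

2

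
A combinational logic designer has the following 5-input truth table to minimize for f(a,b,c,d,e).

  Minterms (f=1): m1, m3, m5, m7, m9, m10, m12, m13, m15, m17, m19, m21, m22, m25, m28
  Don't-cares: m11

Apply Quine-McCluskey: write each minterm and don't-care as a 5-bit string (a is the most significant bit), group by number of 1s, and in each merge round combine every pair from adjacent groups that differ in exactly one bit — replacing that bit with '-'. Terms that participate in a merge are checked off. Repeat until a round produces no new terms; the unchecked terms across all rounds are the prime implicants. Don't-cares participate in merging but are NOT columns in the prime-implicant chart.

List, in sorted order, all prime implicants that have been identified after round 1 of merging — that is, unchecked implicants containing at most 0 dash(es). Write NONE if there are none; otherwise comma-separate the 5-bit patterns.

size-2^0 implicants → 00001(✓)  00011(✓)  00101(✓)  00111(✓)  01001(✓)  01010(✓)  01011(✓)  01100(✓)  01101(✓)  01111(✓)  10001(✓)  10011(✓)  10101(✓)  10110  11001(✓)  11100(✓)
size-2^1 implicants → -0001(✓)  -0011(✓)  -0101(✓)  -1001(✓)  -1100  0-001(✓)  0-011(✓)  0-101(✓)  0-111(✓)  00-01(✓)  00-11(✓)  000-1(✓)  001-1(✓)  01-01(✓)  01-11(✓)  010-1(✓)  0101-  011-1(✓)  0110-  1-001(✓)  10-01(✓)  100-1(✓)
size-2^2 implicants → --001  -0-01  -00-1  0--01(✓)  0--11(✓)  0-0-1(✓)  0-1-1(✓)  00--1(✓)  01--1(✓)
size-2^3 implicants → 0---1
Unchecked terms (primes): --001, -0-01, -00-1, -1100, 0---1, 0101-, 0110-, 10110

10110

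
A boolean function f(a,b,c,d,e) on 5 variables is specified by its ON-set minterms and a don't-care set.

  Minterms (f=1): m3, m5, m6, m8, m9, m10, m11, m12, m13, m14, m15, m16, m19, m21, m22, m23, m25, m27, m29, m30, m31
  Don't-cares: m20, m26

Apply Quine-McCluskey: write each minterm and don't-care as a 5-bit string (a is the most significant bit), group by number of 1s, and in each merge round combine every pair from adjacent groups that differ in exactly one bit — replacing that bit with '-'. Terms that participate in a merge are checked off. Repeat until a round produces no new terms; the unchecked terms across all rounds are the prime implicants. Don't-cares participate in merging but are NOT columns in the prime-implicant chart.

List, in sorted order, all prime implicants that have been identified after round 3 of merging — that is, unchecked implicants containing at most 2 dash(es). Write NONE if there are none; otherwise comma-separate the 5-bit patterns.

[col 0] 00011*, 00101*, 00110*, 01000*, 01001*, 01010*, 01011*, 01100*, 01101*, 01110*, 01111*, 10000*, 10011*, 10100*, 10101*, 10110*, 10111*, 11001*, 11010*, 11011*, 11101*, 11110*, 11111*
[col 1] -0011*, -0101*, -0110*, -1001*, -1010*, -1011*, -1101*, -1110*, -1111*, 0-011*, 0-101*, 0-110*, 01-00*, 01-01*, 01-10*, 01-11*, 010-0*, 010-1*, 0100-*, 0101-*, 011-0*, 011-1*, 0110-*, 0111-*, 1-011*, 1-101*, 1-110*, 1-111*, 10-00, 10-11*, 101-0*, 101-1*, 1010-*, 1011-*, 11-01*, 11-10*, 11-11*, 110-1*, 1101-*, 111-1*, 1111-*
[col 2] --011, --101, --110, -1-01*, -1-10*, -1-11*, -10-1*, -101-*, -11-1*, -111-*, 01--0*, 01--1*, 01-0-*, 01-1-*, 010--*, 011--*, 1--11, 1-1-1, 1-11-, 101--, 11--1*, 11-1-*
[col 3] -1--1, -1-1-, 01---
Prime implicants: --011, --101, --110, -1--1, -1-1-, 01---, 1--11, 1-1-1, 1-11-, 10-00, 101--

--011, --101, --110, 1--11, 1-1-1, 1-11-, 10-00, 101--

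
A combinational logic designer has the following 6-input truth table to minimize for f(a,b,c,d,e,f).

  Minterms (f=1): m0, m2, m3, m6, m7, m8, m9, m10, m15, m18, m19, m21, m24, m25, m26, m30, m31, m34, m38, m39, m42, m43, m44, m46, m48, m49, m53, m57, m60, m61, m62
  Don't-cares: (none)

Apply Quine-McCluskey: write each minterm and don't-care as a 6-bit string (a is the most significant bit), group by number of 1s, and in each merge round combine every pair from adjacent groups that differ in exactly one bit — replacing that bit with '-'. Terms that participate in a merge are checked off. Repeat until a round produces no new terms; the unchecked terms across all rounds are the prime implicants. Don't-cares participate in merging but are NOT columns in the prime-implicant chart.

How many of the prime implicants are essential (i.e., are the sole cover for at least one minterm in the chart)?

8

size-2^0 implicants → 000000(✓)  000010(✓)  000011(✓)  000110(✓)  000111(✓)  001000(✓)  001001(✓)  001010(✓)  001111(✓)  010010(✓)  010011(✓)  010101(✓)  011000(✓)  011001(✓)  011010(✓)  011110(✓)  011111(✓)  100010(✓)  100110(✓)  100111(✓)  101010(✓)  101011(✓)  101100(✓)  101110(✓)  110000(✓)  110001(✓)  110101(✓)  111001(✓)  111100(✓)  111101(✓)  111110(✓)
size-2^1 implicants → -00010(✓)  -00110(✓)  -00111(✓)  -01010(✓)  -10101  -11001  -11110  0-0010(✓)  0-0011(✓)  0-1000(✓)  0-1001(✓)  0-1010(✓)  0-1111  00-000(✓)  00-010(✓)  00-111  000-10(✓)  000-11(✓)  0000-0(✓)  00001-(✓)  00011-(✓)  0010-0(✓)  00100-(✓)  01-010(✓)  01001-(✓)  011-10  0110-0(✓)  01100-(✓)  01111-  1-1100(✓)  1-1110(✓)  10-010(✓)  10-110(✓)  100-10(✓)  10011-(✓)  101-10(✓)  10101-  1011-0(✓)  11-001(✓)  11-101(✓)  110-01(✓)  11000-  111-01(✓)  1111-0(✓)  11110-
size-2^2 implicants → -0-010  -00-10  -0011-  0--010  0-001-  0-10-0  0-100-  00-0-0  000-1-  1-11-0  10--10  11--01
Unchecked terms (primes): -0-010, -00-10, -0011-, -10101, -11001, -11110, 0--010, 0-001-, 0-10-0, 0-100-, 0-1111, 00-0-0, 00-111, 000-1-, 011-10, 01111-, 1-11-0, 10--10, 10101-, 11--01, 11000-, 11110-
Minterm coverage:
  m0 ⊆ 00-0-0 [E]
  m2 ⊆ -0-010,-00-10,0--010,0-001-,00-0-0,000-1-
  m3 ⊆ 0-001-,000-1-
  m6 ⊆ -00-10,-0011-,000-1-
  m7 ⊆ -0011-,00-111,000-1-
  m8 ⊆ 0-10-0,0-100-,00-0-0
  m9 ⊆ 0-100- [E]
  m10 ⊆ -0-010,0--010,0-10-0,00-0-0
  m15 ⊆ 0-1111,00-111
  m18 ⊆ 0--010,0-001-
  m19 ⊆ 0-001- [E]
  m21 ⊆ -10101 [E]
  m24 ⊆ 0-10-0,0-100-
  m25 ⊆ -11001,0-100-
  m26 ⊆ 0--010,0-10-0,011-10
  m30 ⊆ -11110,011-10,01111-
  m31 ⊆ 0-1111,01111-
  m34 ⊆ -0-010,-00-10,10--10
  m38 ⊆ -00-10,-0011-,10--10
  m39 ⊆ -0011- [E]
  m42 ⊆ -0-010,10--10,10101-
  m43 ⊆ 10101- [E]
  m44 ⊆ 1-11-0 [E]
  m46 ⊆ 1-11-0,10--10
  m48 ⊆ 11000- [E]
  m49 ⊆ 11--01,11000-
  m53 ⊆ -10101,11--01
  m57 ⊆ -11001,11--01
  m60 ⊆ 1-11-0,11110-
  m61 ⊆ 11--01,11110-
  m62 ⊆ -11110,1-11-0
E = {-0011-, -10101, 0-001-, 0-100-, 00-0-0, 1-11-0, 10101-, 11000-}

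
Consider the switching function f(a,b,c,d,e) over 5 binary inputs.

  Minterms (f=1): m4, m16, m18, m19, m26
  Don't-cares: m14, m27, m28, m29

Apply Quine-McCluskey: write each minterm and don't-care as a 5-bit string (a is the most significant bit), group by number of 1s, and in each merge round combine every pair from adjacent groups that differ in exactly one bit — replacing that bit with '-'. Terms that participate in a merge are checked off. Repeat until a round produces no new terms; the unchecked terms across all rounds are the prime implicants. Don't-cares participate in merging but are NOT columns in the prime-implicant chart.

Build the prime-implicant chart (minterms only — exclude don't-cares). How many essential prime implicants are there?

3

[col 0] 00100, 01110, 10000*, 10010*, 10011*, 11010*, 11011*, 11100*, 11101*
[col 1] 1-010*, 1-011*, 100-0, 1001-*, 1101-*, 1110-
[col 2] 1-01-
Prime implicants: 00100, 01110, 1-01-, 100-0, 1110-
PI chart (minterm → PIs covering it):
  4 | 00100  (sole → essential)
  16 | 100-0  (sole → essential)
  18 | 1-01-,100-0
  19 | 1-01-  (sole → essential)
  26 | 1-01-  (sole → essential)
Essential prime implicants: 00100, 1-01-, 100-0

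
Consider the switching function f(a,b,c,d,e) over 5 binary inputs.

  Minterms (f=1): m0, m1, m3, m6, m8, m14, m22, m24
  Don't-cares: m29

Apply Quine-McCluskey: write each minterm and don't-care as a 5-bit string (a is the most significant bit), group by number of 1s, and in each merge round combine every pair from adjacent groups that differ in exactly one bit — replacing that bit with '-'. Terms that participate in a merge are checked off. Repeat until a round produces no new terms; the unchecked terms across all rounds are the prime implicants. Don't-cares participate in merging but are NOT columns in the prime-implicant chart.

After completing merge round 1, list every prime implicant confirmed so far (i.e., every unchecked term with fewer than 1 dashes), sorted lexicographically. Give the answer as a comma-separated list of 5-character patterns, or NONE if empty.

size-2^0 implicants → 00000(✓)  00001(✓)  00011(✓)  00110(✓)  01000(✓)  01110(✓)  10110(✓)  11000(✓)  11101
size-2^1 implicants → -0110  -1000  0-000  0-110  000-1  0000-
Unchecked terms (primes): -0110, -1000, 0-000, 0-110, 000-1, 0000-, 11101

11101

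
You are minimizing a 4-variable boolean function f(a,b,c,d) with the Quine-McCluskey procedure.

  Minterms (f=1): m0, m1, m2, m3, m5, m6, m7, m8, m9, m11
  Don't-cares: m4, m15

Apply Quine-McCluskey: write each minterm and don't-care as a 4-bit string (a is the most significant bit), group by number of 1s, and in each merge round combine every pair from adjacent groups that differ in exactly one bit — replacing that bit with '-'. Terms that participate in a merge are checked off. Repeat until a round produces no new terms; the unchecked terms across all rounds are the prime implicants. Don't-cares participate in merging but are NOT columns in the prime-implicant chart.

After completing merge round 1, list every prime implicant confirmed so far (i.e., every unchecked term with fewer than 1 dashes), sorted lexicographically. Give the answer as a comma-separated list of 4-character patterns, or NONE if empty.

[col 0] 0000*, 0001*, 0010*, 0011*, 0100*, 0101*, 0110*, 0111*, 1000*, 1001*, 1011*, 1111*
[col 1] -000*, -001*, -011*, -111*, 0-00*, 0-01*, 0-10*, 0-11*, 00-0*, 00-1*, 000-*, 001-*, 01-0*, 01-1*, 010-*, 011-*, 1-11*, 10-1*, 100-*
[col 2] --11, -0-1, -00-, 0--0*, 0--1*, 0-0-*, 0-1-*, 00--*, 01--*
[col 3] 0---
Prime implicants: --11, -0-1, -00-, 0---

NONE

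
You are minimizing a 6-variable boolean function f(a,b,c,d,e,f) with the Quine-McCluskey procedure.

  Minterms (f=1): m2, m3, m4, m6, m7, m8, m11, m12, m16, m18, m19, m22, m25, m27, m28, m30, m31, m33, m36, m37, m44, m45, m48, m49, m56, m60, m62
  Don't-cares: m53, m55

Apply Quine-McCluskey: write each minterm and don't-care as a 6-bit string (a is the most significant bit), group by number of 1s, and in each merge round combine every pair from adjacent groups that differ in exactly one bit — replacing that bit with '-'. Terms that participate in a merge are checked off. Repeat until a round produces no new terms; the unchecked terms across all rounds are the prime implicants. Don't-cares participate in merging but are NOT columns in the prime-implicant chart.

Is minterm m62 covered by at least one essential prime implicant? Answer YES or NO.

size-2^0 implicants → 000010(✓)  000011(✓)  000100(✓)  000110(✓)  000111(✓)  001000(✓)  001011(✓)  001100(✓)  010000(✓)  010010(✓)  010011(✓)  010110(✓)  011001(✓)  011011(✓)  011100(✓)  011110(✓)  011111(✓)  100001(✓)  100100(✓)  100101(✓)  101100(✓)  101101(✓)  110000(✓)  110001(✓)  110101(✓)  110111(✓)  111000(✓)  111100(✓)  111110(✓)
size-2^1 implicants → -00100(✓)  -01100(✓)  -10000  -11100(✓)  -11110(✓)  0-0010(✓)  0-0011(✓)  0-0110(✓)  0-1011(✓)  0-1100(✓)  00-011(✓)  00-100(✓)  000-10(✓)  000-11(✓)  00001-(✓)  0001-0  00011-(✓)  001-00  01-011(✓)  01-110  010-10(✓)  0100-0  01001-(✓)  011-11  0110-1  0111-0(✓)  01111-  1-0001(✓)  1-0101(✓)  1-1100(✓)  10-100(✓)  10-101(✓)  100-01(✓)  10010-(✓)  10110-(✓)  11-000  110-01(✓)  11000-  1101-1  111-00  1111-0(✓)
size-2^2 implicants → --1100  -0-100  -111-0  0--011  0-0-10  0-001-  000-1-  1-0-01  10-10-
Unchecked terms (primes): --1100, -0-100, -10000, -111-0, 0--011, 0-0-10, 0-001-, 000-1-, 0001-0, 001-00, 01-110, 0100-0, 011-11, 0110-1, 01111-, 1-0-01, 10-10-, 11-000, 11000-, 1101-1, 111-00
Minterm coverage:
  m2 ⊆ 0-0-10,0-001-,000-1-
  m3 ⊆ 0--011,0-001-,000-1-
  m4 ⊆ -0-100,0001-0
  m6 ⊆ 0-0-10,000-1-,0001-0
  m7 ⊆ 000-1- [E]
  m8 ⊆ 001-00 [E]
  m11 ⊆ 0--011 [E]
  m12 ⊆ --1100,-0-100,001-00
  m16 ⊆ -10000,0100-0
  m18 ⊆ 0-0-10,0-001-,0100-0
  m19 ⊆ 0--011,0-001-
  m22 ⊆ 0-0-10,01-110
  m25 ⊆ 0110-1 [E]
  m27 ⊆ 0--011,011-11,0110-1
  m28 ⊆ --1100,-111-0
  m30 ⊆ -111-0,01-110,01111-
  m31 ⊆ 011-11,01111-
  m33 ⊆ 1-0-01 [E]
  m36 ⊆ -0-100,10-10-
  m37 ⊆ 1-0-01,10-10-
  m44 ⊆ --1100,-0-100,10-10-
  m45 ⊆ 10-10- [E]
  m48 ⊆ -10000,11-000,11000-
  m49 ⊆ 1-0-01,11000-
  m56 ⊆ 11-000,111-00
  m60 ⊆ --1100,-111-0,111-00
  m62 ⊆ -111-0 [E]
E = {-111-0, 0--011, 000-1-, 001-00, 0110-1, 1-0-01, 10-10-}

YES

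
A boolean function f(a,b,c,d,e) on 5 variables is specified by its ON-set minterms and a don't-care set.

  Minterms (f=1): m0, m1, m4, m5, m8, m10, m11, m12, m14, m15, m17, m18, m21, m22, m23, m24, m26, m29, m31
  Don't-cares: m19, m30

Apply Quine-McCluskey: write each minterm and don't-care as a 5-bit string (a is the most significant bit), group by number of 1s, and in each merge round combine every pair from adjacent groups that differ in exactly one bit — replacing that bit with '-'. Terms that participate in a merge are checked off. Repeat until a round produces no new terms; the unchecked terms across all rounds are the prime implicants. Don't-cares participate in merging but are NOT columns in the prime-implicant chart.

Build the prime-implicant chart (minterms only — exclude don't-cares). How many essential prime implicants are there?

3

[col 0] 00000*, 00001*, 00100*, 00101*, 01000*, 01010*, 01011*, 01100*, 01110*, 01111*, 10001*, 10010*, 10011*, 10101*, 10110*, 10111*, 11000*, 11010*, 11101*, 11110*, 11111*
[col 1] -0001*, -0101*, -1000*, -1010*, -1110*, -1111*, 0-000*, 0-100*, 00-00*, 00-01*, 0000-*, 0010-*, 01-00*, 01-10*, 01-11*, 010-0*, 0101-*, 011-0*, 0111-*, 1-010*, 1-101*, 1-110*, 1-111*, 10-01*, 10-10*, 10-11*, 100-1*, 1001-*, 101-1*, 1011-*, 11-10*, 110-0*, 111-1*, 1111-*
[col 2] -0-01, -1-10, -10-0, -111-, 0--00, 00-0-, 01--0, 01-1-, 1--10, 1-1-1, 1-11-, 10--1, 10-1-
Prime implicants: -0-01, -1-10, -10-0, -111-, 0--00, 00-0-, 01--0, 01-1-, 1--10, 1-1-1, 1-11-, 10--1, 10-1-
PI chart (minterm → PIs covering it):
  0 | 0--00,00-0-
  1 | -0-01,00-0-
  4 | 0--00,00-0-
  5 | -0-01,00-0-
  8 | -10-0,0--00,01--0
  10 | -1-10,-10-0,01--0,01-1-
  11 | 01-1-  (sole → essential)
  12 | 0--00,01--0
  14 | -1-10,-111-,01--0,01-1-
  15 | -111-,01-1-
  17 | -0-01,10--1
  18 | 1--10,10-1-
  21 | -0-01,1-1-1,10--1
  22 | 1--10,1-11-,10-1-
  23 | 1-1-1,1-11-,10--1,10-1-
  24 | -10-0  (sole → essential)
  26 | -1-10,-10-0,1--10
  29 | 1-1-1  (sole → essential)
  31 | -111-,1-1-1,1-11-
Essential prime implicants: -10-0, 01-1-, 1-1-1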